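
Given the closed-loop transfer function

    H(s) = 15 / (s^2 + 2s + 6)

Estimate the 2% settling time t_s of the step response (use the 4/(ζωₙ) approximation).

Comparing s^2 + 2s + 6 to s^2 + 2ζωₙs + ωₙ²: ωₙ = √6 ≈ 2.449 rad/s and ζ = 2/(2·√6) ≈ 0.4082.
ζωₙ = 2/2 = 1, so t_s ≈ 4/(ζωₙ) = 4/1 = 4 s.

t_s ≈ 4 s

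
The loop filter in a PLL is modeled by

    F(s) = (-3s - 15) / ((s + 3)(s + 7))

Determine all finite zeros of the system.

Set the numerator to zero: -3s - 15 = 0, i.e. -3·(s + 5) = 0.
So s = -5.

s = -5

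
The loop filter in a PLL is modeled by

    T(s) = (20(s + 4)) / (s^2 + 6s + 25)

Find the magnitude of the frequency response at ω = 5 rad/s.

|T(j5)| ≈ 4.269

Substitute s = j5: numerator = 80 + j100, denominator = j30.
|T(j5)| = |80 + j100| / |j30| = 128.06 / 30 ≈ 4.269.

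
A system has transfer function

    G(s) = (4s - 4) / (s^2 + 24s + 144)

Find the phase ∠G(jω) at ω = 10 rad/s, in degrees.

At s = j10: numerator = -4 + j40, denominator = 44 + j240.
∠G = ∠num − ∠den = 95.711° − (79.611°) = 16.10°.

∠G(j10) ≈ 16.10°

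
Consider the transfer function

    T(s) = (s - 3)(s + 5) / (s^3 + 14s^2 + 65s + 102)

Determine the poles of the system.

The poles are the roots of the denominator s^3 + 14s^2 + 65s + 102 = 0.
Trying s = -6: the polynomial evaluates to 0, so (s + 6) is a factor.
Dividing out leaves s^2 + 8s + 17 = 0.
The quadratic formula then gives s = -4 ± 1j.

s = -4 + j, -4 - j, -6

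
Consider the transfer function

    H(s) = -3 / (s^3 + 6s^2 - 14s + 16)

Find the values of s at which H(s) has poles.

s = -8, 1 ± j

The poles are the roots of the denominator s^3 + 6s^2 - 14s + 16 = 0.
Trying s = -8: the polynomial evaluates to 0, so (s + 8) is a factor.
Dividing out leaves s^2 - 2s + 2 = 0.
The quadratic formula then gives s = 1 ± 1j.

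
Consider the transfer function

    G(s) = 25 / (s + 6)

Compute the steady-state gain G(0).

Set s = 0: G(0) = (25) / (6) = 25/6.

G(0) = 25/6 ≈ 4.167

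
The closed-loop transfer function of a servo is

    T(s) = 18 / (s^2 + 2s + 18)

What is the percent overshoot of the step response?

%OS ≈ 46.7%

Comparing s^2 + 2s + 18 to s^2 + 2ζωₙs + ωₙ²: ωₙ = √18 ≈ 4.243 rad/s and ζ = 2/(2·√18) ≈ 0.2357.
%OS = 100·exp(−πζ/√(1−ζ²)) = 100·exp(−π·0.2357/√(1−0.2357²)) ≈ 46.7%.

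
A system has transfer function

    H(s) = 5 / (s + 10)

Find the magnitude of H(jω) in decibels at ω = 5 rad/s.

|H(j5)|_dB ≈ -6.99 dB

Substitute s = j5: numerator = 5, denominator = 10 + j5.
|H(j5)| = |5| / |10 + j5| = 5 / 11.180 ≈ 0.4472.
In decibels: 20·log₁₀(0.4472) ≈ -6.99 dB.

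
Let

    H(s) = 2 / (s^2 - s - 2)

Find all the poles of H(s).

s = 2, -1

The poles are the roots of the denominator s^2 - s - 2 = 0.
Factoring: (s - 2)(s + 1) = 0, so s = 2 and s = -1.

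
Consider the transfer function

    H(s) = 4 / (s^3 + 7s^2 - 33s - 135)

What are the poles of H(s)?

The poles are the roots of the denominator s^3 + 7s^2 - 33s - 135 = 0.
Trying s = -9: the polynomial evaluates to 0, so (s + 9) is a factor.
Dividing out leaves s^2 - 2s - 15 = 0.
Factoring the quadratic: (s - 5)(s + 3) = 0.

s = -9, 5, -3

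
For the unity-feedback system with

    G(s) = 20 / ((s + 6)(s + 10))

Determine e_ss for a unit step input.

G(s) has no poles at the origin.
This is a Type 0 system. Kp = lim_{s→0} G(s) = 20/60 = 1/3.
e_ss = 1/(1 + Kp) = 1/(1 + 1/3) = 3/4 ≈ 0.7500.

e_ss = 0.7500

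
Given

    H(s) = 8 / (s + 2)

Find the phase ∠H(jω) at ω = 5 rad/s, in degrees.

At s = j5: numerator = 8, denominator = 2 + j5.
∠H = ∠num − ∠den = 0° − (68.199°) = -68.20°.

∠H(j5) ≈ -68.20°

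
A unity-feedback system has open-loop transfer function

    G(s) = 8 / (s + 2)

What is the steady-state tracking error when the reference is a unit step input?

G(s) has no poles at the origin.
This is a Type 0 system. Kp = lim_{s→0} G(s) = 8/2 = 4.
e_ss = 1/(1 + Kp) = 1/(1 + 4) = 1/5 ≈ 0.2000.

e_ss = 0.2000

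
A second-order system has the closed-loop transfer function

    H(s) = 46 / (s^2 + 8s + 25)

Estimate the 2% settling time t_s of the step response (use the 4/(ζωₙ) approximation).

Comparing s^2 + 8s + 25 to s^2 + 2ζωₙs + ωₙ²: ωₙ = 5 rad/s and ζ = 8/(2·5) = 0.8.
ζωₙ = 8/2 = 4, so t_s ≈ 4/(ζωₙ) = 4/4 = 1 s.

t_s ≈ 1 s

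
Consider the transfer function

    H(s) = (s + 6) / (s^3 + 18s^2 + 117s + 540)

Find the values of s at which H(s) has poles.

The poles are the roots of the denominator s^3 + 18s^2 + 117s + 540 = 0.
Trying s = -12: the polynomial evaluates to 0, so (s + 12) is a factor.
Dividing out leaves s^2 + 6s + 45 = 0.
The quadratic formula then gives s = -3 ± 6j.

s = -12, -3 ± 6j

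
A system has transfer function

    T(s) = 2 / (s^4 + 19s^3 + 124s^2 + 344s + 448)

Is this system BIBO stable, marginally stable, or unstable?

stable

The denominator s^4 + 19s^3 + 124s^2 + 344s + 448 factors as (s + 7)(s + 8)(s^2 + 4s + 8), giving poles at s = -7, -8, -2 ± 2j.
Since all poles lie strictly in the left half-plane, the system is stable.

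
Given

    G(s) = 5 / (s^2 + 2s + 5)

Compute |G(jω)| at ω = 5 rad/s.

Substitute s = j5: numerator = 5, denominator = -20 + j10.
|G(j5)| = |5| / |-20 + j10| = 5 / 22.361 ≈ 0.2236.

|G(j5)| ≈ 0.2236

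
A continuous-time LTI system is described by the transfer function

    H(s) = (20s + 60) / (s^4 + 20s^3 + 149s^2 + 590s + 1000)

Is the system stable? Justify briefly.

The denominator s^4 + 20s^3 + 149s^2 + 590s + 1000 factors as (s^2 + 6s + 25)(s + 10)(s + 4), giving poles at s = -3 ± 4j, -10, -4.
Since all poles lie strictly in the left half-plane, the system is stable.

stable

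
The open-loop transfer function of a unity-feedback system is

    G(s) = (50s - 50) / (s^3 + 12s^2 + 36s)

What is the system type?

Factor s from the denominator: s^3 + 12s^2 + 36s = s·(s^2 + 12s + 36).
There is 1 pole at the origin, so the system is Type 1.

Type 1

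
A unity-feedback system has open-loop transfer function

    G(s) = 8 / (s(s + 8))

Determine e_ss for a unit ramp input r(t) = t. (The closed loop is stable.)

e_ss = 1

G(s) has one pole at the origin.
This is a Type 1 system. Kv = lim_{s→0} s·G(s) = 8/8 = 1.
e_ss = 1/Kv = 1/(1) = 1.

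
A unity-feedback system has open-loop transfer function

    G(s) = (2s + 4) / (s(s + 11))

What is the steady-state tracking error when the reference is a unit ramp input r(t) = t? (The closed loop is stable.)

e_ss = 2.750

G(s) has one pole at the origin.
This is a Type 1 system. Kv = lim_{s→0} s·G(s) = 4/11.
e_ss = 1/Kv = 1/(4/11) = 11/4 ≈ 2.750.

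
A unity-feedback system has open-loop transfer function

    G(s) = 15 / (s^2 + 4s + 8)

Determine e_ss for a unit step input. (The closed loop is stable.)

e_ss = 0.3478

G(s) has no poles at the origin.
This is a Type 0 system. Kp = lim_{s→0} G(s) = 15/8.
e_ss = 1/(1 + Kp) = 1/(1 + 15/8) = 8/23 ≈ 0.3478.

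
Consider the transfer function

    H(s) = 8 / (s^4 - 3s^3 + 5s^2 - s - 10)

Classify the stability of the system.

The denominator s^4 - 3s^3 + 5s^2 - s - 10 factors as (s^2 - 2s + 5)(s + 1)(s - 2), giving poles at s = 1 + 2j, 1 - 2j, -1, 2.
Since the pole(s) at s = 1 ± 2j, 2 lie in the right half-plane, the system is unstable.

unstable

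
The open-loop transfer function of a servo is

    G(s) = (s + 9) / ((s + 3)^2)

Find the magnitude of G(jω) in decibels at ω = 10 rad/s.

|G(j10)|_dB ≈ -18.2 dB

Substitute s = j10: numerator = 9 + j10, denominator = -91 + j60.
|G(j10)| = |9 + j10| / |-91 + j60| = 13.454 / 109 ≈ 0.1234.
In decibels: 20·log₁₀(0.1234) ≈ -18.2 dB.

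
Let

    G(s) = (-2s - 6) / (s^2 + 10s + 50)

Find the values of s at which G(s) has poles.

s = -5 ± 5j

The poles are the roots of the denominator s^2 + 10s + 50 = 0.
Using the quadratic formula: s = (-10 ± √(-100))/2 = -5 ± 5j.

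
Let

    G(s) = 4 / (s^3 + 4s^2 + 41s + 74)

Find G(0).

Set s = 0: G(0) = (4) / (74) = 2/37.

G(0) = 2/37 ≈ 0.05405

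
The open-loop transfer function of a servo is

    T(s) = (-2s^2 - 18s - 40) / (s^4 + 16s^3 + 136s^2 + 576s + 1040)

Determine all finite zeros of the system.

Set the numerator to zero: -2s^2 - 18s - 40 = 0, i.e. -2·(s^2 + 9s + 20) = 0.
Factoring: (s + 4)(s + 5) = 0.

s = -4, -5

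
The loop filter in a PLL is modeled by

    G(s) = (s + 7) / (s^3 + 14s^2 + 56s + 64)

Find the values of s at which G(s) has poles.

The poles are the roots of the denominator s^3 + 14s^2 + 56s + 64 = 0.
Trying s = -4: the polynomial evaluates to 0, so (s + 4) is a factor.
Dividing out leaves s^2 + 10s + 16 = 0.
Factoring the quadratic: (s + 2)(s + 8) = 0.

s = -4, -2, -8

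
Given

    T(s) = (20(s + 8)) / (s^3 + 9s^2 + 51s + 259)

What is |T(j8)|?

Substitute s = j8: numerator = 160 + j160, denominator = -317 - j104.
|T(j8)| = |160 + j160| / |-317 - j104| = 226.27 / 333.62 ≈ 0.6782.

|T(j8)| ≈ 0.6782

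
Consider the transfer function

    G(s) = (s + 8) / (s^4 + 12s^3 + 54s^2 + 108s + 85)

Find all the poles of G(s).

s = -2 ± j, -4 ± j

The poles are the roots of the denominator s^4 + 12s^3 + 54s^2 + 108s + 85 = 0.
No real roots exist; factor into two real quadratics: (s^2 + 4s + 5)(s^2 + 8s + 17) = 0.
Each quadratic gives a conjugate pair via the quadratic formula.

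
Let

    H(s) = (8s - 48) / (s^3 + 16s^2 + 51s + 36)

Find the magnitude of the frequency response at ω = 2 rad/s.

Substitute s = j2: numerator = -48 + j16, denominator = -28 + j94.
|H(j2)| = |-48 + j16| / |-28 + j94| = 50.596 / 98.082 ≈ 0.5159.

|H(j2)| ≈ 0.5159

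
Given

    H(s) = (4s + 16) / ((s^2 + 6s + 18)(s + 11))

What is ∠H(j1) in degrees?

At s = j1: numerator = 16 + j4, denominator = 181 + j83.
∠H = ∠num − ∠den = 14.036° − (24.634°) = -10.60°.

∠H(j1) ≈ -10.60°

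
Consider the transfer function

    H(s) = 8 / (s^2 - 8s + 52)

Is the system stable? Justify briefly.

unstable

The denominator s^2 - 8s + 52 factors as (s^2 - 8s + 52), giving poles at s = 4 + 6j, 4 - 6j.
Since the pole(s) at s = 4 + 6j, 4 - 6j lie in the right half-plane, the system is unstable.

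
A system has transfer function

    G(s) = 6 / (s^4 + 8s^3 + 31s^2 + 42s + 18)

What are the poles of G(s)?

The poles are the roots of the denominator s^4 + 8s^3 + 31s^2 + 42s + 18 = 0.
Trying s = -1: the polynomial evaluates to 0, so (s + 1) is a factor.
Dividing out leaves s^3 + 7s^2 + 24s + 18 = 0.
This factors further as (s^2 + 6s + 18)(s + 1) = 0.

s = -3 + 3j, -3 - 3j, -1, -1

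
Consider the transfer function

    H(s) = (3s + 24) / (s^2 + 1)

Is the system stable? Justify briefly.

marginally stable

The poles can be read from the denominator factors: s = ±j.
Since the simple pole(s) at s = ±j lie on the jω-axis with none in the right half-plane, the system is marginally stable.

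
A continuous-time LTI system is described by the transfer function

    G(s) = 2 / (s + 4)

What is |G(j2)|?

|G(j2)| ≈ 0.4472

Substitute s = j2: numerator = 2, denominator = 4 + j2.
|G(j2)| = |2| / |4 + j2| = 2 / 4.4721 ≈ 0.4472.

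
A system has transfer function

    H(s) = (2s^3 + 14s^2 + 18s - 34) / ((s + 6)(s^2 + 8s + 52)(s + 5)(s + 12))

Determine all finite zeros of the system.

s = -4 ± j, 1

Set the numerator to zero: 2s^3 + 14s^2 + 18s - 34 = 0, i.e. 2·(s^3 + 7s^2 + 9s - 17) = 0.
Factoring: (s^2 + 8s + 17)(s - 1) = 0.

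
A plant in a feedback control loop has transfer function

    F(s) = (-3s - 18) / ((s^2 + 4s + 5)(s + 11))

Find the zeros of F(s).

s = -6

Set the numerator to zero: -3s - 18 = 0, i.e. -3·(s + 6) = 0.
So s = -6.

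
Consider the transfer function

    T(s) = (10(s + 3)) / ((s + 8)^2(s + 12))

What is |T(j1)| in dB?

|T(j1)|_dB ≈ -27.9 dB

Substitute s = j1: numerator = 30 + j10, denominator = 740 + j255.
|T(j1)| = |30 + j10| / |740 + j255| = 31.623 / 782.70 ≈ 0.04040.
In decibels: 20·log₁₀(0.04040) ≈ -27.9 dB.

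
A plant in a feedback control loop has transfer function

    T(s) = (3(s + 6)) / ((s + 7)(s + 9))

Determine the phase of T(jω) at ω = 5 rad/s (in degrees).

At s = j5: numerator = 18 + j15, denominator = 38 + j80.
∠T = ∠num − ∠den = 39.806° − (64.592°) = -24.79°.

∠T(j5) ≈ -24.79°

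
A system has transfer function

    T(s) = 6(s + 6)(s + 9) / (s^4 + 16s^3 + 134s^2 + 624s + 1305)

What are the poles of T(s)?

s = -5 + 2j, -5 - 2j, -3 + 6j, -3 - 6j

The poles are the roots of the denominator s^4 + 16s^3 + 134s^2 + 624s + 1305 = 0.
No real roots exist; factor into two real quadratics: (s^2 + 10s + 29)(s^2 + 6s + 45) = 0.
Each quadratic gives a conjugate pair via the quadratic formula.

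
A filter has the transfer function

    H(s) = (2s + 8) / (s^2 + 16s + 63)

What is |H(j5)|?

Substitute s = j5: numerator = 8 + j10, denominator = 38 + j80.
|H(j5)| = |8 + j10| / |38 + j80| = 12.806 / 88.566 ≈ 0.1446.

|H(j5)| ≈ 0.1446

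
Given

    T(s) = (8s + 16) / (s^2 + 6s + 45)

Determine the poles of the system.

The poles are the roots of the denominator s^2 + 6s + 45 = 0.
Using the quadratic formula: s = (-6 ± √(-144))/2 = -3 ± 6j.

s = -3 ± 6j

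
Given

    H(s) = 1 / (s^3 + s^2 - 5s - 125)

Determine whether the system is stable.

unstable

The denominator s^3 + s^2 - 5s - 125 factors as (s - 5)(s^2 + 6s + 25), giving poles at s = 5, -3 ± 4j.
Since the pole(s) at s = 5 lie in the right half-plane, the system is unstable.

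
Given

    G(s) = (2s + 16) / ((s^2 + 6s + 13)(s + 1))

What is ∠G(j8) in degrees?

∠G(j8) ≈ -174.6°

At s = j8: numerator = 16 + j16, denominator = -435 - j360.
∠G = ∠num − ∠den = 45° − (-140.39°) = 185.4°, which wraps to -174.6°.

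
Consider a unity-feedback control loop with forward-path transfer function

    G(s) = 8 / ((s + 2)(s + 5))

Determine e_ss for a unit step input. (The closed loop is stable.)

G(s) has no poles at the origin.
This is a Type 0 system. Kp = lim_{s→0} G(s) = 8/10 = 4/5.
e_ss = 1/(1 + Kp) = 1/(1 + 4/5) = 5/9 ≈ 0.5556.

e_ss = 0.5556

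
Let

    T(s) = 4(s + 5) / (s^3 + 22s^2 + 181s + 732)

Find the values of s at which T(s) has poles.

s = -5 + 6j, -5 - 6j, -12

The poles are the roots of the denominator s^3 + 22s^2 + 181s + 732 = 0.
Trying s = -12: the polynomial evaluates to 0, so (s + 12) is a factor.
Dividing out leaves s^2 + 10s + 61 = 0.
The quadratic formula then gives s = -5 ± 6j.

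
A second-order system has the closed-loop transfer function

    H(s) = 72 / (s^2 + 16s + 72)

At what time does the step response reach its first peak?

Comparing s^2 + 16s + 72 to s^2 + 2ζωₙs + ωₙ²: ωₙ = √72 ≈ 8.485 rad/s and ζ = 16/(2·√72) ≈ 0.9428.
ζωₙ = 16/2 = 8, so ω_d = ωₙ√(1−ζ²) = √(ωₙ² − (ζωₙ)²) = √(72 − 8²) = √8 ≈ 2.828 rad/s.
t_p = π/ω_d = π/2.828 ≈ 1.111 s.

t_p ≈ 1.111 s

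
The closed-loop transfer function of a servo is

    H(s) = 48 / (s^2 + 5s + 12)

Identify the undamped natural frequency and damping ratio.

Compare the denominator to the standard form s^2 + 2ζωₙs + ωₙ².
ωₙ² = 12, so ωₙ = √12 ≈ 3.464 rad/s.
2ζωₙ = 5, so ζ = 5/(2·√12) ≈ 0.7217.

ωₙ ≈ 3.464 rad/s, ζ ≈ 0.7217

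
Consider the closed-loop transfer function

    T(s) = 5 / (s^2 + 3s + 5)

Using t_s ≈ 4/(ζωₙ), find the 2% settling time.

Comparing s^2 + 3s + 5 to s^2 + 2ζωₙs + ωₙ²: ωₙ = √5 ≈ 2.236 rad/s and ζ = 3/(2·√5) ≈ 0.6708.
ζωₙ = 3/2 = 1.5, so t_s ≈ 4/(ζωₙ) = 4/1.5 ≈ 2.667 s.

t_s ≈ 2.667 s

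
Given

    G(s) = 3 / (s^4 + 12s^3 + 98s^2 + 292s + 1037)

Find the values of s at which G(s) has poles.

The poles are the roots of the denominator s^4 + 12s^3 + 98s^2 + 292s + 1037 = 0.
No real roots exist; factor into two real quadratics: (s^2 + 10s + 61)(s^2 + 2s + 17) = 0.
Each quadratic gives a conjugate pair via the quadratic formula.

s = -5 ± 6j, -1 ± 4j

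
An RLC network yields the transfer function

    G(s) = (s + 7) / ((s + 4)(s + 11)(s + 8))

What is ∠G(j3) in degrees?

∠G(j3) ≈ -49.48°

At s = j3: numerator = 7 + j3, denominator = 145 + j465.
∠G = ∠num − ∠den = 23.199° − (72.681°) = -49.48°.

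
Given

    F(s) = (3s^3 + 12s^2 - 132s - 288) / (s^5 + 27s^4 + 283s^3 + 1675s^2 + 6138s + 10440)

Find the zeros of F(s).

s = -8, 6, -2

Set the numerator to zero: 3s^3 + 12s^2 - 132s - 288 = 0, i.e. 3·(s^3 + 4s^2 - 44s - 96) = 0.
Factoring: (s + 8)(s - 6)(s + 2) = 0.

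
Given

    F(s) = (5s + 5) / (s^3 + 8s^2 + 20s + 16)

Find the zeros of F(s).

s = -1

Set the numerator to zero: 5s + 5 = 0, i.e. 5·(s + 1) = 0.
So s = -1.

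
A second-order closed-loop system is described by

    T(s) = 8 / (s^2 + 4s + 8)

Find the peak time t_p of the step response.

t_p ≈ 1.571 s

Comparing s^2 + 4s + 8 to s^2 + 2ζωₙs + ωₙ²: ωₙ = √8 ≈ 2.828 rad/s and ζ = 4/(2·√8) ≈ 0.7071.
ζωₙ = 4/2 = 2, so ω_d = ωₙ√(1−ζ²) = √(ωₙ² − (ζωₙ)²) = √(8 − 2²) = √4 = 2 rad/s.
t_p = π/ω_d = π/2 ≈ 1.571 s.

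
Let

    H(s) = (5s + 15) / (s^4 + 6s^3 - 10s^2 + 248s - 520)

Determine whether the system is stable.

The denominator s^4 + 6s^3 - 10s^2 + 248s - 520 factors as (s^2 - 2s + 26)(s + 10)(s - 2), giving poles at s = 1 + 5j, 1 - 5j, -10, 2.
Since the pole(s) at s = 1 + 5j, 1 - 5j, 2 lie in the right half-plane, the system is unstable.

unstable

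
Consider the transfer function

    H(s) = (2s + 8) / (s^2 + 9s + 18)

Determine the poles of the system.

The poles are the roots of the denominator s^2 + 9s + 18 = 0.
Factoring: (s + 3)(s + 6) = 0, so s = -3 and s = -6.

s = -3, -6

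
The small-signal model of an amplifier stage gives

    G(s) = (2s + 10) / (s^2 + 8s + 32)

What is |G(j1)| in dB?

|G(j1)|_dB ≈ -9.94 dB

Substitute s = j1: numerator = 10 + j2, denominator = 31 + j8.
|G(j1)| = |10 + j2| / |31 + j8| = 10.198 / 32.016 ≈ 0.3185.
In decibels: 20·log₁₀(0.3185) ≈ -9.94 dB.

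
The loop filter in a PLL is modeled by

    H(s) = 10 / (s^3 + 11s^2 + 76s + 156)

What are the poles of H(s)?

The poles are the roots of the denominator s^3 + 11s^2 + 76s + 156 = 0.
Trying s = -3: the polynomial evaluates to 0, so (s + 3) is a factor.
Dividing out leaves s^2 + 8s + 52 = 0.
The quadratic formula then gives s = -4 ± 6j.

s = -4 + 6j, -4 - 6j, -3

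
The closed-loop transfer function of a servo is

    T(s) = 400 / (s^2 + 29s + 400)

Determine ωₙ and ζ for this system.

Compare the denominator to the standard form s^2 + 2ζωₙs + ωₙ².
ωₙ² = 400, so ωₙ = 20 rad/s.
2ζωₙ = 29, so ζ = 29/(2·20) = 0.725.

ωₙ = 20 rad/s, ζ = 0.725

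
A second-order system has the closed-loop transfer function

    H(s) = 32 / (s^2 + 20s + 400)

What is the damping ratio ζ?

Compare the denominator to the standard form s^2 + 2ζωₙs + ωₙ².
ωₙ² = 400, so ωₙ = 20 rad/s.
2ζωₙ = 20, so ζ = 20/(2·20) = 0.5.
With ζ = 0.5 the response is underdamped.

ζ = 0.5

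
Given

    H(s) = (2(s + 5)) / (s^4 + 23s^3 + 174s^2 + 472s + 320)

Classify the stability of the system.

The denominator s^4 + 23s^3 + 174s^2 + 472s + 320 factors as (s + 4)(s + 8)(s + 10)(s + 1), giving poles at s = -4, -8, -10, -1.
Since all poles lie strictly in the left half-plane, the system is stable.

stable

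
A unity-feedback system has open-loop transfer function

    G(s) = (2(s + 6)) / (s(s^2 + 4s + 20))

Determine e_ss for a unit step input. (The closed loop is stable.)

e_ss = 0

G(s) has one pole at the origin.
This is a Type 1 system; for a step input the steady-state error is zero.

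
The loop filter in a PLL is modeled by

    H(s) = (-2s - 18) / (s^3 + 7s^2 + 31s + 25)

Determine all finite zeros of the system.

s = -9

Set the numerator to zero: -2s - 18 = 0, i.e. -2·(s + 9) = 0.
So s = -9.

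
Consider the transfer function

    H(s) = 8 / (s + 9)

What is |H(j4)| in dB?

|H(j4)|_dB ≈ -1.81 dB

Substitute s = j4: numerator = 8, denominator = 9 + j4.
|H(j4)| = |8| / |9 + j4| = 8 / 9.8489 ≈ 0.8123.
In decibels: 20·log₁₀(0.8123) ≈ -1.81 dB.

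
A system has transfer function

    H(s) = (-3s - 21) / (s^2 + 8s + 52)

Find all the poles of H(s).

s = -4 + 6j, -4 - 6j

The poles are the roots of the denominator s^2 + 8s + 52 = 0.
Using the quadratic formula: s = (-8 ± √(-144))/2 = -4 ± 6j.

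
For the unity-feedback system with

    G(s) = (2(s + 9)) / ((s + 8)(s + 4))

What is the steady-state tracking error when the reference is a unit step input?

G(s) has no poles at the origin.
This is a Type 0 system. Kp = lim_{s→0} G(s) = 18/32 = 9/16.
e_ss = 1/(1 + Kp) = 1/(1 + 9/16) = 16/25 ≈ 0.6400.

e_ss = 0.6400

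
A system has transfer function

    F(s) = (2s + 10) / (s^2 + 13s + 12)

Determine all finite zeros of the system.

Set the numerator to zero: 2s + 10 = 0, i.e. 2·(s + 5) = 0.
So s = -5.

s = -5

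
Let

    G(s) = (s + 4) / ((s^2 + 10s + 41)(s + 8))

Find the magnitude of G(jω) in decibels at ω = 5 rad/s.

|G(j5)|_dB ≈ -37.8 dB

Substitute s = j5: numerator = 4 + j5, denominator = -122 + j480.
|G(j5)| = |4 + j5| / |-122 + j480| = 6.4031 / 495.26 ≈ 0.01293.
In decibels: 20·log₁₀(0.01293) ≈ -37.8 dB.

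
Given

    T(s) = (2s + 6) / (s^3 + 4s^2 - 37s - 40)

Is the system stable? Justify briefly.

unstable

The denominator s^3 + 4s^2 - 37s - 40 factors as (s + 1)(s + 8)(s - 5), giving poles at s = -1, -8, 5.
Since the pole(s) at s = 5 lie in the right half-plane, the system is unstable.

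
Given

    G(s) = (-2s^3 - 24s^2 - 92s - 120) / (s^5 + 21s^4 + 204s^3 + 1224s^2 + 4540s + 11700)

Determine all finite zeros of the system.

Set the numerator to zero: -2s^3 - 24s^2 - 92s - 120 = 0, i.e. -2·(s^3 + 12s^2 + 46s + 60) = 0.
Factoring: (s + 6)(s^2 + 6s + 10) = 0.

s = -6, -3 ± j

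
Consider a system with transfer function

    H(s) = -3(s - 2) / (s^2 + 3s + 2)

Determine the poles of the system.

s = -1, -2

The poles are the roots of the denominator s^2 + 3s + 2 = 0.
Factoring: (s + 1)(s + 2) = 0, so s = -1 and s = -2.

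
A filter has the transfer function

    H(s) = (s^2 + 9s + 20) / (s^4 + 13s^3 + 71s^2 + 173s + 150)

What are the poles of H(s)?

s = -4 + 3j, -4 - 3j, -2, -3

The poles are the roots of the denominator s^4 + 13s^3 + 71s^2 + 173s + 150 = 0.
Trying s = -2: the polynomial evaluates to 0, so (s + 2) is a factor.
Dividing out leaves s^3 + 11s^2 + 49s + 75 = 0.
This factors further as (s^2 + 8s + 25)(s + 3) = 0.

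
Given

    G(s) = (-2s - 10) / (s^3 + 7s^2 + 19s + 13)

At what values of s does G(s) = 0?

Set the numerator to zero: -2s - 10 = 0, i.e. -2·(s + 5) = 0.
So s = -5.

s = -5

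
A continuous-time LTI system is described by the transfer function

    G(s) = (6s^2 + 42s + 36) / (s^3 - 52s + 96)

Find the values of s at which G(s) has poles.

s = -8, 2, 6

The poles are the roots of the denominator s^3 - 52s + 96 = 0.
Trying s = -8: the polynomial evaluates to 0, so (s + 8) is a factor.
Dividing out leaves s^2 - 8s + 12 = 0.
Factoring the quadratic: (s - 2)(s - 6) = 0.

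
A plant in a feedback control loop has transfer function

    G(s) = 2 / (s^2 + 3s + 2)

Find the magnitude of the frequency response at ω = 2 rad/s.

Substitute s = j2: numerator = 2, denominator = -2 + j6.
|G(j2)| = |2| / |-2 + j6| = 2 / 6.3246 ≈ 0.3162.

|G(j2)| ≈ 0.3162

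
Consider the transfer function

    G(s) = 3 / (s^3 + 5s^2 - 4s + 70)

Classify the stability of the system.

The denominator s^3 + 5s^2 - 4s + 70 factors as (s^2 - 2s + 10)(s + 7), giving poles at s = 1 ± 3j, -7.
Since the pole(s) at s = 1 + 3j, 1 - 3j lie in the right half-plane, the system is unstable.

unstable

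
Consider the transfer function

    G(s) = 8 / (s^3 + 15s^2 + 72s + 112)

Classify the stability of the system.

stable

The denominator s^3 + 15s^2 + 72s + 112 factors as (s + 4)^2(s + 7), giving poles at s = -4, -4, -7.
Since all poles lie strictly in the left half-plane, the system is stable.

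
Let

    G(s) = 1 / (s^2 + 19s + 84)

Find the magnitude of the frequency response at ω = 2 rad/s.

Substitute s = j2: numerator = 1, denominator = 80 + j38.
|G(j2)| = |1| / |80 + j38| = 1 / 88.566 ≈ 0.01129.

|G(j2)| ≈ 0.01129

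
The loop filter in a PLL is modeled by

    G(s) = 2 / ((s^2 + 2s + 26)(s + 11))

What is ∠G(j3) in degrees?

At s = j3: numerator = 2, denominator = 169 + j117.
∠G = ∠num − ∠den = 0° − (34.695°) = -34.70°.

∠G(j3) ≈ -34.70°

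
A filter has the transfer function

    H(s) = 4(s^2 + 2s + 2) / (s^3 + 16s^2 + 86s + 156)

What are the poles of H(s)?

s = -5 + j, -5 - j, -6

The poles are the roots of the denominator s^3 + 16s^2 + 86s + 156 = 0.
Trying s = -6: the polynomial evaluates to 0, so (s + 6) is a factor.
Dividing out leaves s^2 + 10s + 26 = 0.
The quadratic formula then gives s = -5 ± 1j.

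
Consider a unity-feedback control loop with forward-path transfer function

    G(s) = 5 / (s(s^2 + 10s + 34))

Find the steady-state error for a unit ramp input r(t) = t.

e_ss = 6.800

G(s) has one pole at the origin.
This is a Type 1 system. Kv = lim_{s→0} s·G(s) = 5/34.
e_ss = 1/Kv = 1/(5/34) = 34/5 ≈ 6.800.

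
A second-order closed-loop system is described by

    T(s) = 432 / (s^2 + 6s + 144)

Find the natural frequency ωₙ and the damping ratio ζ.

Compare the denominator to the standard form s^2 + 2ζωₙs + ωₙ².
ωₙ² = 144, so ωₙ = 12 rad/s.
2ζωₙ = 6, so ζ = 6/(2·12) = 0.25.
With ζ = 0.25 the response is underdamped.

ωₙ = 12 rad/s, ζ = 0.25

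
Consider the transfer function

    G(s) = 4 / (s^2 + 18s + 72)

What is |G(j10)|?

Substitute s = j10: numerator = 4, denominator = -28 + j180.
|G(j10)| = |4| / |-28 + j180| = 4 / 182.16 ≈ 0.02196.

|G(j10)| ≈ 0.02196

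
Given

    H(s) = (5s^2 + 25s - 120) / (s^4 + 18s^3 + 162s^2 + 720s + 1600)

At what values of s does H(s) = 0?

Set the numerator to zero: 5s^2 + 25s - 120 = 0, i.e. 5·(s^2 + 5s - 24) = 0.
Factoring: (s + 8)(s - 3) = 0.

s = -8, 3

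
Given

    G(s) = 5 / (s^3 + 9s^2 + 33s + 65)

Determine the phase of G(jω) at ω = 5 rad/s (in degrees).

∠G(j5) ≈ -166.0°

At s = j5: numerator = 5, denominator = -160 + j40.
∠G = ∠num − ∠den = 0° − (165.96°) = -166.0°.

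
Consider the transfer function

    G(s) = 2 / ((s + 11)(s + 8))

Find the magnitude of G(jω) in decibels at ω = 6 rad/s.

Substitute s = j6: numerator = 2, denominator = 52 + j114.
|G(j6)| = |2| / |52 + j114| = 2 / 125.30 ≈ 0.01596.
In decibels: 20·log₁₀(0.01596) ≈ -35.9 dB.

|G(j6)|_dB ≈ -35.9 dB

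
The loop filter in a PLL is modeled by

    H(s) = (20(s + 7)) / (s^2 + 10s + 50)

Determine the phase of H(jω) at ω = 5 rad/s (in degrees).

At s = j5: numerator = 140 + j100, denominator = 25 + j50.
∠H = ∠num − ∠den = 35.538° − (63.435°) = -27.90°.

∠H(j5) ≈ -27.90°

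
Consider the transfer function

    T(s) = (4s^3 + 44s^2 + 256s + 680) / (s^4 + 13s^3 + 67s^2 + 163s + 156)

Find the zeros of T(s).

s = -5, -3 ± 5j

Set the numerator to zero: 4s^3 + 44s^2 + 256s + 680 = 0, i.e. 4·(s^3 + 11s^2 + 64s + 170) = 0.
Factoring: (s + 5)(s^2 + 6s + 34) = 0.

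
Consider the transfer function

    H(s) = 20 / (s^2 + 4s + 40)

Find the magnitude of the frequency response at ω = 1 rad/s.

|H(j1)| ≈ 0.5101

Substitute s = j1: numerator = 20, denominator = 39 + j4.
|H(j1)| = |20| / |39 + j4| = 20 / 39.205 ≈ 0.5101.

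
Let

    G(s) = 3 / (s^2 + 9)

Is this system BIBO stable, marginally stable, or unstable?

The denominator s^2 + 9 factors as (s^2 + 9), giving poles at s = ±3j.
Since the simple pole(s) at s = ±3j lie on the jω-axis with none in the right half-plane, the system is marginally stable.

marginally stable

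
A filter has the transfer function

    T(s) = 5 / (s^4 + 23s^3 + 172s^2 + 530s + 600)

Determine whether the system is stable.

The denominator s^4 + 23s^3 + 172s^2 + 530s + 600 factors as (s + 12)(s + 5)(s^2 + 6s + 10), giving poles at s = -12, -5, -3 ± j.
Since all poles lie strictly in the left half-plane, the system is stable.

stable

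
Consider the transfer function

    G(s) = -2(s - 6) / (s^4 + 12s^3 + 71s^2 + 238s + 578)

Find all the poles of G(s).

s = -1 + 4j, -1 - 4j, -5 + 3j, -5 - 3j

The poles are the roots of the denominator s^4 + 12s^3 + 71s^2 + 238s + 578 = 0.
No real roots exist; factor into two real quadratics: (s^2 + 2s + 17)(s^2 + 10s + 34) = 0.
Each quadratic gives a conjugate pair via the quadratic formula.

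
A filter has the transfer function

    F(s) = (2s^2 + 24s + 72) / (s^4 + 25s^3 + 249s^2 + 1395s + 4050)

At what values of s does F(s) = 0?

Set the numerator to zero: 2s^2 + 24s + 72 = 0, i.e. 2·(s^2 + 12s + 36) = 0.
Factoring: (s + 6)^2 = 0.

s = -6, -6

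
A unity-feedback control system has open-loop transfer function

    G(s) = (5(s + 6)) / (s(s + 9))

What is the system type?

The denominator has 1 factor of s at the origin (free integrator), so this is a Type 1 system.

Type 1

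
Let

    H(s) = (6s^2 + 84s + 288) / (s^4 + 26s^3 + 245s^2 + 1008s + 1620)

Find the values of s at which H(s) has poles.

s = -9, -4 ± 2j, -9

The poles are the roots of the denominator s^4 + 26s^3 + 245s^2 + 1008s + 1620 = 0.
Trying s = -9: the polynomial evaluates to 0, so (s + 9) is a factor.
Dividing out leaves s^3 + 17s^2 + 92s + 180 = 0.
This factors further as (s^2 + 8s + 20)(s + 9) = 0.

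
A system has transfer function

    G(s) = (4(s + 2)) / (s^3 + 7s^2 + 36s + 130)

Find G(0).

Set s = 0: G(0) = (8) / (130) = 4/65.

G(0) = 4/65 ≈ 0.06154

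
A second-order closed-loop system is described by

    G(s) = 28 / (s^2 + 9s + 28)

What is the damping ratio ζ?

ζ ≈ 0.8504

Compare the denominator to the standard form s^2 + 2ζωₙs + ωₙ².
ωₙ² = 28, so ωₙ = √28 ≈ 5.292 rad/s.
2ζωₙ = 9, so ζ = 9/(2·√28) ≈ 0.8504.
With ζ = 0.8504 the response is underdamped.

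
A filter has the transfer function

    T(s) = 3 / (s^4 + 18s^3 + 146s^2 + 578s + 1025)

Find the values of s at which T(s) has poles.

The poles are the roots of the denominator s^4 + 18s^3 + 146s^2 + 578s + 1025 = 0.
No real roots exist; factor into two real quadratics: (s^2 + 8s + 25)(s^2 + 10s + 41) = 0.
Each quadratic gives a conjugate pair via the quadratic formula.

s = -4 ± 3j, -5 ± 4j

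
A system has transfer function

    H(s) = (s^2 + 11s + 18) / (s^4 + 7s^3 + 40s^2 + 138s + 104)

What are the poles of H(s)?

The poles are the roots of the denominator s^4 + 7s^3 + 40s^2 + 138s + 104 = 0.
Trying s = -1: the polynomial evaluates to 0, so (s + 1) is a factor.
Dividing out leaves s^3 + 6s^2 + 34s + 104 = 0.
This factors further as (s^2 + 2s + 26)(s + 4) = 0.

s = -1, -1 + 5j, -1 - 5j, -4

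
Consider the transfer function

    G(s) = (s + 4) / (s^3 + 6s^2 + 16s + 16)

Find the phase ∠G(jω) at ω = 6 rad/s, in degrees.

∠G(j6) ≈ -154.7°

At s = j6: numerator = 4 + j6, denominator = -200 - j120.
∠G = ∠num − ∠den = 56.310° − (-149.04°) = 205.3°, which wraps to -154.7°.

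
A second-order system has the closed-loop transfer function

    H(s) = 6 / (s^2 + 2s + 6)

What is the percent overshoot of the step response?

Comparing s^2 + 2s + 6 to s^2 + 2ζωₙs + ωₙ²: ωₙ = √6 ≈ 2.449 rad/s and ζ = 2/(2·√6) ≈ 0.4082.
%OS = 100·exp(−πζ/√(1−ζ²)) = 100·exp(−π·0.4082/√(1−0.4082²)) ≈ 24.5%.

%OS ≈ 24.5%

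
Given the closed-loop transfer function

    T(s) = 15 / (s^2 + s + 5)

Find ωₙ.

Compare the denominator to the standard form s^2 + 2ζωₙs + ωₙ².
ωₙ² = 5, so ωₙ = √5 ≈ 2.236 rad/s.

ωₙ ≈ 2.236 rad/s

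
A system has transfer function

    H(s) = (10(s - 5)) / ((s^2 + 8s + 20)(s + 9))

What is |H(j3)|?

Substitute s = j3: numerator = -50 + j30, denominator = 27 + j249.
|H(j3)| = |-50 + j30| / |27 + j249| = 58.310 / 250.46 ≈ 0.2328.

|H(j3)| ≈ 0.2328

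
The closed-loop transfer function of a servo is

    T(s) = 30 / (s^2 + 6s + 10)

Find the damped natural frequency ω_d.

Comparing s^2 + 6s + 10 to s^2 + 2ζωₙs + ωₙ²: ωₙ = √10 ≈ 3.162 rad/s and ζ = 6/(2·√10) ≈ 0.9487.
ζωₙ = 6/2 = 3, so ω_d = ωₙ√(1−ζ²) = √(ωₙ² − (ζωₙ)²) = √(10 − 3²) = √1 = 1 rad/s.

ω_d = 1 rad/s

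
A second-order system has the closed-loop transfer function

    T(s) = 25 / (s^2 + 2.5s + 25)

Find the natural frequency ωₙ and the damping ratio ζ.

ωₙ = 5 rad/s, ζ = 0.25

Compare the denominator to the standard form s^2 + 2ζωₙs + ωₙ².
ωₙ² = 25, so ωₙ = 5 rad/s.
2ζωₙ = 2.5, so ζ = 2.5/(2·5) = 0.25.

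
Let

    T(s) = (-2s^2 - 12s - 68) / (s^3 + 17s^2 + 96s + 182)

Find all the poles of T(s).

The poles are the roots of the denominator s^3 + 17s^2 + 96s + 182 = 0.
Trying s = -7: the polynomial evaluates to 0, so (s + 7) is a factor.
Dividing out leaves s^2 + 10s + 26 = 0.
The quadratic formula then gives s = -5 ± 1j.

s = -5 ± j, -7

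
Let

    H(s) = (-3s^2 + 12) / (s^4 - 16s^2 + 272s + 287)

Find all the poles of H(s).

The poles are the roots of the denominator s^4 - 16s^2 + 272s + 287 = 0.
Trying s = -7: the polynomial evaluates to 0, so (s + 7) is a factor.
Dividing out leaves s^3 - 7s^2 + 33s + 41 = 0.
This factors further as (s^2 - 8s + 41)(s + 1) = 0.

s = 4 + 5j, 4 - 5j, -7, -1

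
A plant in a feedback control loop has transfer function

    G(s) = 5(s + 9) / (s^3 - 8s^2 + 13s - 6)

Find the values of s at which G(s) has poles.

s = 6, 1, 1

The poles are the roots of the denominator s^3 - 8s^2 + 13s - 6 = 0.
Trying s = 6: the polynomial evaluates to 0, so (s - 6) is a factor.
Dividing out leaves s^2 - 2s + 1 = 0.
Factoring the quadratic: (s - 1)^2 = 0.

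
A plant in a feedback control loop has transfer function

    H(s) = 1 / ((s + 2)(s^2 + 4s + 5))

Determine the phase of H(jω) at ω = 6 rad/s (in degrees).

∠H(j6) ≈ 146.2°

At s = j6: numerator = 1, denominator = -206 - j138.
∠H = ∠num − ∠den = 0° − (-146.18°) = 146.2°.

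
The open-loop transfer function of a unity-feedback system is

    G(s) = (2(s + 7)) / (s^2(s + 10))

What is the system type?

Type 2

The denominator has 2 factors of s at the origin (free integrators), so this is a Type 2 system.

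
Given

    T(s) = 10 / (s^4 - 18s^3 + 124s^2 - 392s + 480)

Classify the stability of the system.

The denominator s^4 - 18s^3 + 124s^2 - 392s + 480 factors as (s^2 - 8s + 20)(s - 4)(s - 6), giving poles at s = 4 ± 2j, 4, 6.
Since the pole(s) at s = 4 ± 2j, 4, 6 lie in the right half-plane, the system is unstable.

unstable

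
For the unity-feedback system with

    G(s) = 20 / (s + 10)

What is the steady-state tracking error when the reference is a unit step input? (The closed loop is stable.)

G(s) has no poles at the origin.
This is a Type 0 system. Kp = lim_{s→0} G(s) = 20/10 = 2.
e_ss = 1/(1 + Kp) = 1/(1 + 2) = 1/3 ≈ 0.3333.

e_ss = 0.3333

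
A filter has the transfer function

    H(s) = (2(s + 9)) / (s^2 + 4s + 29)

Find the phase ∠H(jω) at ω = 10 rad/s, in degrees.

At s = j10: numerator = 18 + j20, denominator = -71 + j40.
∠H = ∠num − ∠den = 48.013° − (150.60°) = -102.6°.

∠H(j10) ≈ -102.6°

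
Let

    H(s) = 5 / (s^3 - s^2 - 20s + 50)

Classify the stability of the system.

The denominator s^3 - s^2 - 20s + 50 factors as (s + 5)(s^2 - 6s + 10), giving poles at s = -5, 3 + j, 3 - j.
Since the pole(s) at s = 3 ± j lie in the right half-plane, the system is unstable.

unstable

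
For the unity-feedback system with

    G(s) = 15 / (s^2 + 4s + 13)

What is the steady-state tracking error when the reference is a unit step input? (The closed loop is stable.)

e_ss = 0.4643

G(s) has no poles at the origin.
This is a Type 0 system. Kp = lim_{s→0} G(s) = 15/13.
e_ss = 1/(1 + Kp) = 1/(1 + 15/13) = 13/28 ≈ 0.4643.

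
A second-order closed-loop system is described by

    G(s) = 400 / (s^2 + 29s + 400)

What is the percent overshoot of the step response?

%OS ≈ 3.66%

Comparing s^2 + 29s + 400 to s^2 + 2ζωₙs + ωₙ²: ωₙ = 20 rad/s and ζ = 29/(2·20) = 0.725.
%OS = 100·exp(−πζ/√(1−ζ²)) = 100·exp(−π·0.725/√(1−0.725²)) ≈ 3.66%.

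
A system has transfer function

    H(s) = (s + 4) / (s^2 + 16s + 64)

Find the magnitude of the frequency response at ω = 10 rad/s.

Substitute s = j10: numerator = 4 + j10, denominator = -36 + j160.
|H(j10)| = |4 + j10| / |-36 + j160| = 10.770 / 164 ≈ 0.06567.

|H(j10)| ≈ 0.06567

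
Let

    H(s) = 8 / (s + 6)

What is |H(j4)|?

Substitute s = j4: numerator = 8, denominator = 6 + j4.
|H(j4)| = |8| / |6 + j4| = 8 / 7.2111 ≈ 1.109.

|H(j4)| ≈ 1.109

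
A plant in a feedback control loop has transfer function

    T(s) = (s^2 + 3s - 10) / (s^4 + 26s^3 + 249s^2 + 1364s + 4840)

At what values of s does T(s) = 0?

s = -5, 2

Set the numerator to zero: s^2 + 3s - 10 = 0.
Factoring: (s + 5)(s - 2) = 0.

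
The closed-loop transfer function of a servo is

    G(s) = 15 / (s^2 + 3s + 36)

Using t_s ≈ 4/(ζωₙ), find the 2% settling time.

t_s ≈ 2.667 s

Comparing s^2 + 3s + 36 to s^2 + 2ζωₙs + ωₙ²: ωₙ = 6 rad/s and ζ = 3/(2·6) = 0.25.
ζωₙ = 3/2 = 1.5, so t_s ≈ 4/(ζωₙ) = 4/1.5 ≈ 2.667 s.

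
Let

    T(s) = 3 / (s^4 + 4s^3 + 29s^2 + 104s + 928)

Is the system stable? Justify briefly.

unstable

The denominator s^4 + 4s^3 + 29s^2 + 104s + 928 factors as (s^2 + 8s + 32)(s^2 - 4s + 29), giving poles at s = -4 + 4j, -4 - 4j, 2 + 5j, 2 - 5j.
Since the pole(s) at s = 2 + 5j, 2 - 5j lie in the right half-plane, the system is unstable.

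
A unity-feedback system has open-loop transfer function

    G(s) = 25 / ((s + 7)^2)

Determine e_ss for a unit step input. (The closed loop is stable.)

e_ss = 0.6622

G(s) has no poles at the origin.
This is a Type 0 system. Kp = lim_{s→0} G(s) = 25/49.
e_ss = 1/(1 + Kp) = 1/(1 + 25/49) = 49/74 ≈ 0.6622.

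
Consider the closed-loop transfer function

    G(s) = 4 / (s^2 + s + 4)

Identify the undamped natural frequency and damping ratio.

Compare the denominator to the standard form s^2 + 2ζωₙs + ωₙ².
ωₙ² = 4, so ωₙ = 2 rad/s.
2ζωₙ = 1, so ζ = 1/(2·2) = 0.25.
With ζ = 0.25 the response is underdamped.

ωₙ = 2 rad/s, ζ = 0.25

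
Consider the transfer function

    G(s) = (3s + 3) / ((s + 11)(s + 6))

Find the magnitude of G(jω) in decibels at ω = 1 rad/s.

|G(j1)|_dB ≈ -24.0 dB

Substitute s = j1: numerator = 3 + j3, denominator = 65 + j17.
|G(j1)| = |3 + j3| / |65 + j17| = 4.2426 / 67.186 ≈ 0.06315.
In decibels: 20·log₁₀(0.06315) ≈ -24.0 dB.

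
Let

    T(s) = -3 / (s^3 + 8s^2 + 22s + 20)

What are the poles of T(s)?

The poles are the roots of the denominator s^3 + 8s^2 + 22s + 20 = 0.
Trying s = -2: the polynomial evaluates to 0, so (s + 2) is a factor.
Dividing out leaves s^2 + 6s + 10 = 0.
The quadratic formula then gives s = -3 ± 1j.

s = -3 + j, -3 - j, -2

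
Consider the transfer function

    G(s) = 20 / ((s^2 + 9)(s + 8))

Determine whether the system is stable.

marginally stable

The poles can be read from the denominator factors: s = ±3j, -8.
Since the simple pole(s) at s = 3j, -3j lie on the jω-axis with none in the right half-plane, the system is marginally stable.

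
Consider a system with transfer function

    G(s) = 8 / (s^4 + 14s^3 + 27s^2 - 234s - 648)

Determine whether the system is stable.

The denominator s^4 + 14s^3 + 27s^2 - 234s - 648 factors as (s + 9)(s + 6)(s - 4)(s + 3), giving poles at s = -9, -6, 4, -3.
Since the pole(s) at s = 4 lie in the right half-plane, the system is unstable.

unstable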